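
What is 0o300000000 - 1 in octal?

The trailing 8 digits are 0, so subtracting 1 borrows through: they become 7 and the next digit up decrements.

0o277777777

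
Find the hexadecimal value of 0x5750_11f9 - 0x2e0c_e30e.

Subtract column by column in base 16:
  9-e → b (borrow)
  f-0-1 → e
  1-3 → e (borrow)
  1-e-1 → 2 (borrow)
  0-c-1 → 3 (borrow)
  5-0-1 → 4
  7-e → 9 (borrow)
  5-2-1 → 2

0x29432eeb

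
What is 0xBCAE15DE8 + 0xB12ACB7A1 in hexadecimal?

Add column by column in base 16, right to left:
  8+1 = 9
  E+A = 8 carry 1
  D+7+1 = 5 carry 1
  5+B+1 = 1 carry 1
  1+C+1 = E
  E+A = 8 carry 1
  A+2+1 = D
  C+1 = D
  B+B = 6 carry 1
  final carry 1

0x16DD8E1589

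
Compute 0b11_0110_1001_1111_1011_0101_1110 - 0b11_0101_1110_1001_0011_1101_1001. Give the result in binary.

0b10110110011110000101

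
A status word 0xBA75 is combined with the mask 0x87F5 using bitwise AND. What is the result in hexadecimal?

0x8275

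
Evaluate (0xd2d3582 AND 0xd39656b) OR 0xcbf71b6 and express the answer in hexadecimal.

0xdbf75b6

0xd2d3582 AND 0xd39656b = 0xd292502.
Then OR with 0xcbf71b6.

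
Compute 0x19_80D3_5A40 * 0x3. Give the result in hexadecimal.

Multiply each base-16 digit by 3, carrying:
  0×3 = 0 → write 0
  4×3 = 12 → write C
  A×3 = 30 → write E carry 1
  5×3+1 = 16 → write 0 carry 1
  3×3+1 = 10 → write A
  D×3 = 39 → write 7 carry 2
  0×3+2 = 2 → write 2
  8×3 = 24 → write 8 carry 1
  9×3+1 = 28 → write C carry 1
  1×3+1 = 4 → write 4

0x4C827A0EC0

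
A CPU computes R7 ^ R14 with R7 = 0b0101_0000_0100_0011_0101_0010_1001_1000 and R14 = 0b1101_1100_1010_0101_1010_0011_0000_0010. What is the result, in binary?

XOR bit by bit (1 where the bits differ):
  01010000010000110101001010011000
^ 11011100101001011010001100000010
= 10001100111001101111000110011010

0b10001100111001101111000110011010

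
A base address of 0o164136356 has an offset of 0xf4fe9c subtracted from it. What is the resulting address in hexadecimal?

0xdbbe52

0o164136356 = 0x1d0bcee in hexadecimal.
Subtract column by column in base 16:
  e-c → 2
  e-9 → 5
  c-e → e (borrow)
  b-f-1 → b (borrow)
  0-4-1 → b (borrow)
  d-f-1 → d (borrow)
  1-0-1 → 0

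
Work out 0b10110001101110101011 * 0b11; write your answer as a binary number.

Multiply each base-2 digit by 3, carrying:
  1×3 = 3 → write 1 carry 1
  1×3+1 = 4 → write 0 carry 2
  0×3+2 = 2 → write 0 carry 1
  1×3+1 = 4 → write 0 carry 2
  0×3+2 = 2 → write 0 carry 1
  1×3+1 = 4 → write 0 carry 2
  0×3+2 = 2 → write 0 carry 1
  1×3+1 = 4 → write 0 carry 2
  1×3+2 = 5 → write 1 carry 2
  1×3+2 = 5 → write 1 carry 2
  0×3+2 = 2 → write 0 carry 1
  1×3+1 = 4 → write 0 carry 2
  1×3+2 = 5 → write 1 carry 2
  0×3+2 = 2 → write 0 carry 1
  0×3+1 = 1 → write 1
  0×3 = 0 → write 0
  1×3 = 3 → write 1 carry 1
  1×3+1 = 4 → write 0 carry 2
  0×3+2 = 2 → write 0 carry 1
  1×3+1 = 4 → write 0 carry 2
  remaining carry: 10

0b1000010101001100000001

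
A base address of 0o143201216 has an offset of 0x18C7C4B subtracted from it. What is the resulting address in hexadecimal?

0x8643

0o143201216 = 0x18D028E in hexadecimal.
Subtract column by column in base 16:
  E-B → 3
  8-4 → 4
  2-C → 6 (borrow)
  0-7-1 → 8 (borrow)
  D-C-1 → 0
  8-8 → 0
  1-1 → 0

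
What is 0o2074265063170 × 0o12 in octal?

0o25133423000260

Multiply each base-8 digit by 10, carrying:
  0×10 = 0 → write 0
  7×10 = 70 → write 6 carry 8
  1×10+8 = 18 → write 2 carry 2
  3×10+2 = 32 → write 0 carry 4
  6×10+4 = 64 → write 0 carry 8
  0×10+8 = 8 → write 0 carry 1
  5×10+1 = 51 → write 3 carry 6
  6×10+6 = 66 → write 2 carry 8
  2×10+8 = 28 → write 4 carry 3
  4×10+3 = 43 → write 3 carry 5
  7×10+5 = 75 → write 3 carry 9
  0×10+9 = 9 → write 1 carry 1
  2×10+1 = 21 → write 5 carry 2
  remaining carry: 2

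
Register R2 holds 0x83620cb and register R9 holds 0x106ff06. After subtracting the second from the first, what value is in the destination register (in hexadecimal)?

0x72f21c5

Subtract column by column in base 16:
  b-6 → 5
  c-0 → c
  0-f → 1 (borrow)
  2-f-1 → 2 (borrow)
  6-6-1 → f (borrow)
  3-0-1 → 2
  8-1 → 7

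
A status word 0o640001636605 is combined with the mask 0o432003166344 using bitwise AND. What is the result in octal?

AND each oct digit independently (no carries):
  6&4=4, 4&3=0, 0&2=0, 0&0=0, 0&0=0, 1&3=1, 6&1=0, 3&6=2, 6&6=6, 6&3=2, 0&4=0, 5&4=4

0o400001026204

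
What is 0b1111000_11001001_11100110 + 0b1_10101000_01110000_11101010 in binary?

0b10001000010011101011010000

Add column by column in base 2, right to left:
  0+0 = 0
  1+1 = 0 carry 1
  1+0+1 = 0 carry 1
  0+1+1 = 0 carry 1
  0+0+1 = 1
  1+1 = 0 carry 1
  1+1+1 = 1 carry 1
  1+1+1 = 1 carry 1
  1+0+1 = 0 carry 1
  0+0+1 = 1
  0+0 = 0
  1+0 = 1
  0+1 = 1
  0+1 = 1
  1+1 = 0 carry 1
  1+0+1 = 0 carry 1
  0+0+1 = 1
  0+0 = 0
  0+0 = 0
  1+1 = 0 carry 1
  1+0+1 = 0 carry 1
  1+1+1 = 1 carry 1
  1+0+1 = 0 carry 1
  0+1+1 = 0 carry 1
  0+1+1 = 0 carry 1
  final carry 1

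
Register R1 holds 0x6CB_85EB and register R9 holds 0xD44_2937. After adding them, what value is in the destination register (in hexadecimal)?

0x140FAF22

Add column by column in base 16, right to left:
  B+7 = 2 carry 1
  E+3+1 = 2 carry 1
  5+9+1 = F
  8+2 = A
  B+4 = F
  C+4 = 0 carry 1
  6+D+1 = 4 carry 1
  final carry 1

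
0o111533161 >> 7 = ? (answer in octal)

0o446554

7 bits is not a whole number of base-8 digits; in binary: 1001001101011011001110001 >> 7 = 100100110101101100.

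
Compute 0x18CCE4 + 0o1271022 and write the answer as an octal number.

0o7437366

0x18CCE4 = 0o6146344 in octal.
Add column by column in base 8, right to left:
  4+2 = 6
  4+2 = 6
  3+0 = 3
  6+1 = 7
  4+7 = 3 carry 1
  1+2+1 = 4
  6+1 = 7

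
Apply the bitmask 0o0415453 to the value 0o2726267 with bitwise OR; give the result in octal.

0o2737677

OR each oct digit independently (no carries):
  2|0=2, 7|4=7, 2|1=3, 6|5=7, 2|4=6, 6|5=7, 7|3=7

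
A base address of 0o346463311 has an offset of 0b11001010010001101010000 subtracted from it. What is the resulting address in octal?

0o315241571

0b11001010010001101010000 = 0o31221520 in octal.
Subtract column by column in base 8:
  1-0 → 1
  1-2 → 7 (borrow)
  3-5-1 → 5 (borrow)
  3-1-1 → 1
  6-2 → 4
  4-2 → 2
  6-1 → 5
  4-3 → 1
  3-0 → 3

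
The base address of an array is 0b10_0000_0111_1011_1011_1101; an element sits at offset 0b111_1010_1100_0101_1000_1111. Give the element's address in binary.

0b100110110100000101001100

Add column by column in base 2, right to left:
  1+1 = 0 carry 1
  0+1+1 = 0 carry 1
  1+1+1 = 1 carry 1
  1+1+1 = 1 carry 1
  1+0+1 = 0 carry 1
  1+0+1 = 0 carry 1
  0+0+1 = 1
  1+1 = 0 carry 1
  1+1+1 = 1 carry 1
  1+0+1 = 0 carry 1
  0+1+1 = 0 carry 1
  1+0+1 = 0 carry 1
  1+0+1 = 0 carry 1
  1+0+1 = 0 carry 1
  1+1+1 = 1 carry 1
  0+1+1 = 0 carry 1
  0+0+1 = 1
  0+1 = 1
  0+0 = 0
  0+1 = 1
  0+1 = 1
  1+1 = 0 carry 1
  0+1+1 = 0 carry 1
  final carry 1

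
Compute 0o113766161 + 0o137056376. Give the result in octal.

Add column by column in base 8, right to left:
  1+6 = 7
  6+7 = 5 carry 1
  1+3+1 = 5
  6+6 = 4 carry 1
  6+5+1 = 4 carry 1
  7+0+1 = 0 carry 1
  3+7+1 = 3 carry 1
  1+3+1 = 5
  1+1 = 2

0o253044557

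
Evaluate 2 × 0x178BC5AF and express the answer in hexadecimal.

0x2F178B5E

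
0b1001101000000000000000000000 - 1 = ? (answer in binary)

0b1001100111111111111111111111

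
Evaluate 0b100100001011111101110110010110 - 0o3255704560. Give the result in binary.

0o3255704560 = 0b11010101101111000100101110000 in binary.
Subtract column by column in base 2:
  0-0 → 0
  1-0 → 1
  1-0 → 1
  0-0 → 0
  1-1 → 0
  0-1 → 1 (borrow)
  0-1-1 → 0 (borrow)
  1-0-1 → 0
  1-1 → 0
  0-0 → 0
  1-0 → 1
  1-1 → 0
  1-0 → 1
  0-0 → 0
  1-0 → 1
  1-1 → 0
  1-1 → 0
  1-1 → 0
  1-1 → 0
  1-0 → 1
  0-1 → 1 (borrow)
  1-1-1 → 1 (borrow)
  0-0-1 → 1 (borrow)
  0-1-1 → 0 (borrow)
  0-0-1 → 1 (borrow)
  0-1-1 → 0 (borrow)
  1-0-1 → 0
  0-1 → 1 (borrow)
  0-1-1 → 0 (borrow)
  1-0-1 → 0

0b1001011110000101010000100110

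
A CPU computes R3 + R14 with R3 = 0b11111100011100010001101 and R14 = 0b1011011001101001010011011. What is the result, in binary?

Add column by column in base 2, right to left:
  1+1 = 0 carry 1
  0+1+1 = 0 carry 1
  1+0+1 = 0 carry 1
  1+1+1 = 1 carry 1
  0+1+1 = 0 carry 1
  0+0+1 = 1
  0+0 = 0
  1+1 = 0 carry 1
  0+0+1 = 1
  0+1 = 1
  0+0 = 0
  1+0 = 1
  1+1 = 0 carry 1
  1+0+1 = 0 carry 1
  0+1+1 = 0 carry 1
  0+1+1 = 0 carry 1
  0+0+1 = 1
  1+0 = 1
  1+1 = 0 carry 1
  1+1+1 = 1 carry 1
  1+0+1 = 0 carry 1
  1+1+1 = 1 carry 1
  1+1+1 = 1 carry 1
  0+0+1 = 1
  0+1 = 1

0b1111010110000101100101000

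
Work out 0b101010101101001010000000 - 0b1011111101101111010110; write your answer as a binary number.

0b11110101111011010101010

Subtract column by column in base 2:
  0-0 → 0
  0-1 → 1 (borrow)
  0-1-1 → 0 (borrow)
  0-0-1 → 1 (borrow)
  0-1-1 → 0 (borrow)
  0-0-1 → 1 (borrow)
  0-1-1 → 0 (borrow)
  1-1-1 → 1 (borrow)
  0-1-1 → 0 (borrow)
  1-1-1 → 1 (borrow)
  0-0-1 → 1 (borrow)
  0-1-1 → 0 (borrow)
  1-1-1 → 1 (borrow)
  0-0-1 → 1 (borrow)
  1-1-1 → 1 (borrow)
  1-1-1 → 1 (borrow)
  0-1-1 → 0 (borrow)
  1-1-1 → 1 (borrow)
  0-1-1 → 0 (borrow)
  1-1-1 → 1 (borrow)
  0-0-1 → 1 (borrow)
  1-1-1 → 1 (borrow)
  0-0-1 → 1 (borrow)
  1-0-1 → 0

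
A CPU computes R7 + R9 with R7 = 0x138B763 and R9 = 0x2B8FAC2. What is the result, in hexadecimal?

Add column by column in base 16, right to left:
  3+2 = 5
  6+C = 2 carry 1
  7+A+1 = 2 carry 1
  B+F+1 = B carry 1
  8+8+1 = 1 carry 1
  3+B+1 = F
  1+2 = 3

0x3F1B225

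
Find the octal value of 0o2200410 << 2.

2 bits is not a whole number of base-8 digits; in binary: 10010000000100001000 << 2 = 1001000000010000100000.

0o11002040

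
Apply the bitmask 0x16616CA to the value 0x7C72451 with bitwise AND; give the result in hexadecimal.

0x1460440

AND each hex digit independently (no carries):
  7&1=1, C&6=4, 7&6=6, 2&1=0, 4&6=4, 5&C=4, 1&A=0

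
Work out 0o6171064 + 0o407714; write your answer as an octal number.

Add column by column in base 8, right to left:
  4+4 = 0 carry 1
  6+1+1 = 0 carry 1
  0+7+1 = 0 carry 1
  1+7+1 = 1 carry 1
  7+0+1 = 0 carry 1
  1+4+1 = 6
  6+0 = 6

0o6601000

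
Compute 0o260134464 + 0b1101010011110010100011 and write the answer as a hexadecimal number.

0o260134464 = 0x2C0B934 in hexadecimal.
0b1101010011110010100011 = 0x353CA3 in hexadecimal.
Add column by column in base 16, right to left:
  4+3 = 7
  3+A = D
  9+C = 5 carry 1
  B+3+1 = F
  0+5 = 5
  C+3 = F
  2+0 = 2

0x2F5F5D7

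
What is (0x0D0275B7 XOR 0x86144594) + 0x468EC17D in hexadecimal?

0xD1A4F1A0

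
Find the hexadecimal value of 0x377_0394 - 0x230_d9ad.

0x14629e7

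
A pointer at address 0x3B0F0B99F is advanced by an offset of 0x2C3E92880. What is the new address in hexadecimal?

Add column by column in base 16, right to left:
  F+0 = F
  9+8 = 1 carry 1
  9+8+1 = 2 carry 1
  B+2+1 = E
  0+9 = 9
  F+E = D carry 1
  0+3+1 = 4
  B+C = 7 carry 1
  3+2+1 = 6

0x674D9E21F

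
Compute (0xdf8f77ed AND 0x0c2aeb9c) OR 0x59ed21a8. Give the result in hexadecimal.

0xdf8f77ed AND 0x0c2aeb9c = 0x0c0a638c.
Then OR with 0x59ed21a8.

0x5def63ac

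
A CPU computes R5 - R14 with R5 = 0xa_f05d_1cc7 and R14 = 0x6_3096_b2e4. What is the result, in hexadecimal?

Subtract column by column in base 16:
  7-4 → 3
  c-e → e (borrow)
  c-2-1 → 9
  1-b → 6 (borrow)
  d-6-1 → 6
  5-9 → c (borrow)
  0-0-1 → f (borrow)
  f-3-1 → b
  a-6 → 4

0x4bfc669e3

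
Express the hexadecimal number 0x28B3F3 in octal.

0o12131763

Expand each hex digit to 4 bits: 2=0010 8=1000 B=1011 3=0011 F=1111 3=0011.
Group the bits in threes: 001 010 001 011 001 111 110 011 → 12131763.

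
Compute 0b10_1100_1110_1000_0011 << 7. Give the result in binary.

0b1011001110100000110000000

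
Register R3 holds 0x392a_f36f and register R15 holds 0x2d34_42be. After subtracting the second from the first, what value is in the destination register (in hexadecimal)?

0xbf6b0b1

Subtract column by column in base 16:
  f-e → 1
  6-b → b (borrow)
  3-2-1 → 0
  f-4 → b
  a-4 → 6
  2-3 → f (borrow)
  9-d-1 → b (borrow)
  3-2-1 → 0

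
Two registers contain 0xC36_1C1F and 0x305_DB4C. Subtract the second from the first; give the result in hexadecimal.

0x93040D3

Subtract column by column in base 16:
  F-C → 3
  1-4 → D (borrow)
  C-B-1 → 0
  1-D → 4 (borrow)
  6-5-1 → 0
  3-0 → 3
  C-3 → 9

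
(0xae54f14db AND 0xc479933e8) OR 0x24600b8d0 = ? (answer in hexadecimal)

0xa4709b8d8

0xae54f14db AND 0xc479933e8 = 0x8450910c8.
Then OR with 0x24600b8d0.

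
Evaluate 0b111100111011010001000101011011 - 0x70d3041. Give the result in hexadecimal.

0x35dfe11a

0b111100111011010001000101011011 = 0x3ced115b in hexadecimal.
Subtract column by column in base 16:
  b-1 → a
  5-4 → 1
  1-0 → 1
  1-3 → e (borrow)
  d-d-1 → f (borrow)
  e-0-1 → d
  c-7 → 5
  3-0 → 3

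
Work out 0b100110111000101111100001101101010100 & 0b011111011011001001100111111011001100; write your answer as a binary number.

0b000110011000001001100001101001000100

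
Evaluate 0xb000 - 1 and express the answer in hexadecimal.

The trailing 3 digits are 0, so subtracting 1 borrows through: they become F and the next digit up decrements.

0xafff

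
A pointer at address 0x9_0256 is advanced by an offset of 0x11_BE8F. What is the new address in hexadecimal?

Add column by column in base 16, right to left:
  6+F = 5 carry 1
  5+8+1 = E
  2+E = 0 carry 1
  0+B+1 = C
  9+1 = A
  0+1 = 1

0x1AC0E5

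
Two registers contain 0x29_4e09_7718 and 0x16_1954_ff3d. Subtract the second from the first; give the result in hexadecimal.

0x1334b477db

Subtract column by column in base 16:
  8-d → b (borrow)
  1-3-1 → d (borrow)
  7-f-1 → 7 (borrow)
  7-f-1 → 7 (borrow)
  9-4-1 → 4
  0-5 → b (borrow)
  e-9-1 → 4
  4-1 → 3
  9-6 → 3
  2-1 → 1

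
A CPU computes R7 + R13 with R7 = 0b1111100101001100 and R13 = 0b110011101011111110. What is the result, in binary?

Add column by column in base 2, right to left:
  0+0 = 0
  0+1 = 1
  1+1 = 0 carry 1
  1+1+1 = 1 carry 1
  0+1+1 = 0 carry 1
  0+1+1 = 0 carry 1
  1+1+1 = 1 carry 1
  0+1+1 = 0 carry 1
  1+0+1 = 0 carry 1
  0+1+1 = 0 carry 1
  0+0+1 = 1
  1+1 = 0 carry 1
  1+1+1 = 1 carry 1
  1+1+1 = 1 carry 1
  1+0+1 = 0 carry 1
  1+0+1 = 0 carry 1
  0+1+1 = 0 carry 1
  0+1+1 = 0 carry 1
  final carry 1

0b1000011010001001010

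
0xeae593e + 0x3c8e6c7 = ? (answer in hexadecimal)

0x12774005

Add column by column in base 16, right to left:
  e+7 = 5 carry 1
  3+c+1 = 0 carry 1
  9+6+1 = 0 carry 1
  5+e+1 = 4 carry 1
  e+8+1 = 7 carry 1
  a+c+1 = 7 carry 1
  e+3+1 = 2 carry 1
  final carry 1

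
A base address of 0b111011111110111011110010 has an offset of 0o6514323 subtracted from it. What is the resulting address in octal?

0o65253037

0b111011111110111011110010 = 0o73767362 in octal.
Subtract column by column in base 8:
  2-3 → 7 (borrow)
  6-2-1 → 3
  3-3 → 0
  7-4 → 3
  6-1 → 5
  7-5 → 2
  3-6 → 5 (borrow)
  7-0-1 → 6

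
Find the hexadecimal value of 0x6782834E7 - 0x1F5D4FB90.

Subtract column by column in base 16:
  7-0 → 7
  E-9 → 5
  4-B → 9 (borrow)
  3-F-1 → 3 (borrow)
  8-4-1 → 3
  2-D → 5 (borrow)
  8-5-1 → 2
  7-F → 8 (borrow)
  6-1-1 → 4

0x482533957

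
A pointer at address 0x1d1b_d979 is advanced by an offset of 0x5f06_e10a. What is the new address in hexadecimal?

0x7c22ba83

Add column by column in base 16, right to left:
  9+a = 3 carry 1
  7+0+1 = 8
  9+1 = a
  d+e = b carry 1
  b+6+1 = 2 carry 1
  1+0+1 = 2
  d+f = c carry 1
  1+5+1 = 7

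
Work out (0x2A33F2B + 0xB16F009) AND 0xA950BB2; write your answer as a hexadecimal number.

0x8900B30

Add column by column in base 16, right to left:
  B+9 = 4 carry 1
  2+0+1 = 3
  F+0 = F
  3+F = 2 carry 1
  3+6+1 = A
  A+1 = B
  2+B = D
Sum = 0xDBA2F34; now AND with 0xA950BB2:
  D&A=8, B&9=9, A&5=0, 2&0=0, F&B=B, 3&B=3, 4&2=0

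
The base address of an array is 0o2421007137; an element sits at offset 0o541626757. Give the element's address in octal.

0o3162636116

Add column by column in base 8, right to left:
  7+7 = 6 carry 1
  3+5+1 = 1 carry 1
  1+7+1 = 1 carry 1
  7+6+1 = 6 carry 1
  0+2+1 = 3
  0+6 = 6
  1+1 = 2
  2+4 = 6
  4+5 = 1 carry 1
  2+0+1 = 3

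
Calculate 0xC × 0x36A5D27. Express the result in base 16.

0x28FC5DD4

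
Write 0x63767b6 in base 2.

Expand each hex digit to 4 bits: 6=0110 3=0011 7=0111 6=0110 7=0111 b=1011 6=0110.

0b110001101110110011110110110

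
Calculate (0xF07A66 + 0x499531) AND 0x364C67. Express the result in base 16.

Add column by column in base 16, right to left:
  6+1 = 7
  6+3 = 9
  A+5 = F
  7+9 = 0 carry 1
  0+9+1 = A
  F+4 = 3 carry 1
  final carry 1
Sum = 0x13A0F97; now AND with 0x364C67:
  1&0=0, 3&3=3, A&6=2, 0&4=0, F&C=C, 9&6=0, 7&7=7

0x320C07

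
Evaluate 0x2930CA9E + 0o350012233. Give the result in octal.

0o5464157471

0x2930CA9E = 0o5114145236 in octal.
Add column by column in base 8, right to left:
  6+3 = 1 carry 1
  3+3+1 = 7
  2+2 = 4
  5+2 = 7
  4+1 = 5
  1+0 = 1
  4+0 = 4
  1+5 = 6
  1+3 = 4
  5+0 = 5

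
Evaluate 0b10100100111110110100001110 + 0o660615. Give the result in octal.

0o245647233

0b10100100111110110100001110 = 0o244766416 in octal.
Add column by column in base 8, right to left:
  6+5 = 3 carry 1
  1+1+1 = 3
  4+6 = 2 carry 1
  6+0+1 = 7
  6+6 = 4 carry 1
  7+6+1 = 6 carry 1
  4+0+1 = 5
  4+0 = 4
  2+0 = 2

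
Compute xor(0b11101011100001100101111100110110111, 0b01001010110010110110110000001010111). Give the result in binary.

0b10100001010011010011001100111100000

XOR bit by bit (1 where the bits differ):
  11101011100001100101111100110110111
^ 01001010110010110110110000001010111
= 10100001010011010011001100111100000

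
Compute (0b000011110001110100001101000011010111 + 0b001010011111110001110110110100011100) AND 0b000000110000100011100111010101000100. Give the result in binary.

Add column by column in base 2, right to left:
  1+0 = 1
  1+0 = 1
  1+1 = 0 carry 1
  0+1+1 = 0 carry 1
  1+1+1 = 1 carry 1
  0+0+1 = 1
  1+0 = 1
  1+0 = 1
  0+1 = 1
  0+0 = 0
  0+1 = 1
  0+1 = 1
  1+0 = 1
  0+1 = 1
  1+1 = 0 carry 1
  1+0+1 = 0 carry 1
  0+1+1 = 0 carry 1
  0+1+1 = 0 carry 1
  0+1+1 = 0 carry 1
  0+0+1 = 1
  1+0 = 1
  0+0 = 0
  1+1 = 0 carry 1
  1+1+1 = 1 carry 1
  1+1+1 = 1 carry 1
  0+1+1 = 0 carry 1
  0+1+1 = 0 carry 1
  0+1+1 = 0 carry 1
  1+1+1 = 1 carry 1
  1+0+1 = 0 carry 1
  1+0+1 = 0 carry 1
  1+1+1 = 1 carry 1
  0+0+1 = 1
  0+1 = 1
Sum = 0b1110010001100110000011110111110011; now AND with 0b000000110000100011100111010101000100:
  001110010001100110000011110111110011
& 000000110000100011100111010101000100
= 000000010000100010000011010101000000

0b10000100010000011010101000000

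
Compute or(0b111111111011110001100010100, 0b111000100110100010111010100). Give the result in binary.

0b111111111111110011111010100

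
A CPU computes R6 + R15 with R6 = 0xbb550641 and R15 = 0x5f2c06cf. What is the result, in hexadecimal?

0x11a810d10

Add column by column in base 16, right to left:
  1+f = 0 carry 1
  4+c+1 = 1 carry 1
  6+6+1 = d
  0+0 = 0
  5+c = 1 carry 1
  5+2+1 = 8
  b+f = a carry 1
  b+5+1 = 1 carry 1
  final carry 1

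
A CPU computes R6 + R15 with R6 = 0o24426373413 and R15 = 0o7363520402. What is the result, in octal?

0o34012114015

Add column by column in base 8, right to left:
  3+2 = 5
  1+0 = 1
  4+4 = 0 carry 1
  3+0+1 = 4
  7+2 = 1 carry 1
  3+5+1 = 1 carry 1
  6+3+1 = 2 carry 1
  2+6+1 = 1 carry 1
  4+3+1 = 0 carry 1
  4+7+1 = 4 carry 1
  2+0+1 = 3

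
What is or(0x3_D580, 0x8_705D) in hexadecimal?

0xBF5DD

OR each hex digit independently (no carries):
  3|8=B, D|7=F, 5|0=5, 8|5=D, 0|D=D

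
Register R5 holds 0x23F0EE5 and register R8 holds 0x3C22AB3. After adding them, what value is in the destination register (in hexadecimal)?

Add column by column in base 16, right to left:
  5+3 = 8
  E+B = 9 carry 1
  E+A+1 = 9 carry 1
  0+2+1 = 3
  F+2 = 1 carry 1
  3+C+1 = 0 carry 1
  2+3+1 = 6

0x6013998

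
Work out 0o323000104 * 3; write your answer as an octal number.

Multiply each base-8 digit by 3, carrying:
  4×3 = 12 → write 4 carry 1
  0×3+1 = 1 → write 1
  1×3 = 3 → write 3
  0×3 = 0 → write 0
  0×3 = 0 → write 0
  0×3 = 0 → write 0
  3×3 = 9 → write 1 carry 1
  2×3+1 = 7 → write 7
  3×3 = 9 → write 1 carry 1
  remaining carry: 1

0o1171000314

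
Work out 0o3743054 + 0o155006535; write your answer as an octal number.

0o160751611

Add column by column in base 8, right to left:
  4+5 = 1 carry 1
  5+3+1 = 1 carry 1
  0+5+1 = 6
  3+6 = 1 carry 1
  4+0+1 = 5
  7+0 = 7
  3+5 = 0 carry 1
  0+5+1 = 6
  0+1 = 1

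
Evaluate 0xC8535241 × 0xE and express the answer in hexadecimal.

0xAF48E7F8E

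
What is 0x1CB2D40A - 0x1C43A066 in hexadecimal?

Subtract column by column in base 16:
  A-6 → 4
  0-6 → A (borrow)
  4-0-1 → 3
  D-A → 3
  2-3 → F (borrow)
  B-4-1 → 6
  C-C → 0
  1-1 → 0

0x6F33A4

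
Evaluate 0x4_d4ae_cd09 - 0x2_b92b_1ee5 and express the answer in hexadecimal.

0x21b83ae24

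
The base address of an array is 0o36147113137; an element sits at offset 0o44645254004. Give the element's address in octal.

0o103014367143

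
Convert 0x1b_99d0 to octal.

0o6714720

Expand each hex digit to 4 bits: 1=0001 b=1011 9=1001 9=1001 d=1101 0=0000.
Group the bits in threes: 110 111 001 100 111 010 000 → 6714720.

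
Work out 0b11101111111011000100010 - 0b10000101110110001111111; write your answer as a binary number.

0b1101010000100110100011

Subtract column by column in base 2:
  0-1 → 1 (borrow)
  1-1-1 → 1 (borrow)
  0-1-1 → 0 (borrow)
  0-1-1 → 0 (borrow)
  0-1-1 → 0 (borrow)
  1-1-1 → 1 (borrow)
  0-1-1 → 0 (borrow)
  0-0-1 → 1 (borrow)
  0-0-1 → 1 (borrow)
  1-0-1 → 0
  1-1 → 0
  0-1 → 1 (borrow)
  1-0-1 → 0
  1-1 → 0
  1-1 → 0
  1-1 → 0
  1-0 → 1
  1-1 → 0
  1-0 → 1
  0-0 → 0
  1-0 → 1
  1-0 → 1
  1-1 → 0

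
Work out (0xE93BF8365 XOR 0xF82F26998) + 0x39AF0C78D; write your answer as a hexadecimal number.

0x4AC3EB28A

First 0xE93BF8365 XOR 0xF82F26998 = 0x1114DEAFD.
Add column by column in base 16, right to left:
  D+D = A carry 1
  F+8+1 = 8 carry 1
  A+7+1 = 2 carry 1
  E+C+1 = B carry 1
  D+0+1 = E
  4+F = 3 carry 1
  1+A+1 = C
  1+9 = A
  1+3 = 4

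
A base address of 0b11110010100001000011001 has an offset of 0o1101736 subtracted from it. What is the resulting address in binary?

0b11101001011111000111011

0o1101736 = 0b1001000001111011110 in binary.
Subtract column by column in base 2:
  1-0 → 1
  0-1 → 1 (borrow)
  0-1-1 → 0 (borrow)
  1-1-1 → 1 (borrow)
  1-1-1 → 1 (borrow)
  0-0-1 → 1 (borrow)
  0-1-1 → 0 (borrow)
  0-1-1 → 0 (borrow)
  0-1-1 → 0 (borrow)
  1-1-1 → 1 (borrow)
  0-0-1 → 1 (borrow)
  0-0-1 → 1 (borrow)
  0-0-1 → 1 (borrow)
  0-0-1 → 1 (borrow)
  1-0-1 → 0
  0-1 → 1 (borrow)
  1-0-1 → 0
  0-0 → 0
  0-1 → 1 (borrow)
  1-0-1 → 0
  1-0 → 1
  1-0 → 1
  1-0 → 1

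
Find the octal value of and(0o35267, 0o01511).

AND each oct digit independently (no carries):
  3&0=0, 5&1=1, 2&5=0, 6&1=0, 7&1=1

0o01001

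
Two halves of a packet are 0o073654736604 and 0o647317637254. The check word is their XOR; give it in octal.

0o634543101450

XOR each oct digit independently (no carries):
  0^6=6, 7^4=3, 3^7=4, 6^3=5, 5^1=4, 4^7=3, 7^6=1, 3^3=0, 6^7=1, 6^2=4, 0^5=5, 4^4=0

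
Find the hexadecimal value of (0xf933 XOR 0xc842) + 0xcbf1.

0xfd62

First 0xf933 XOR 0xc842 = 0x3171.
Add column by column in base 16, right to left:
  1+1 = 2
  7+f = 6 carry 1
  1+b+1 = d
  3+c = f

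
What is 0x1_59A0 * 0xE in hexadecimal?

0x12E6C0

Multiply each base-16 digit by 14, carrying:
  0×14 = 0 → write 0
  A×14 = 140 → write C carry 8
  9×14+8 = 134 → write 6 carry 8
  5×14+8 = 78 → write E carry 4
  1×14+4 = 18 → write 2 carry 1
  remaining carry: 1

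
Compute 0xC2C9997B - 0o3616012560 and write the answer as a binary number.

0b10100100100100011000010000001011

0xC2C9997B = 0b11000010110010011001100101111011 in binary.
0o3616012560 = 0b11110001110000001010101110000 in binary.
Subtract column by column in base 2:
  1-0 → 1
  1-0 → 1
  0-0 → 0
  1-0 → 1
  1-1 → 0
  1-1 → 0
  1-1 → 0
  0-0 → 0
  1-1 → 0
  0-0 → 0
  0-1 → 1 (borrow)
  1-0-1 → 0
  1-1 → 0
  0-0 → 0
  0-0 → 0
  1-0 → 1
  1-0 → 1
  0-0 → 0
  0-0 → 0
  1-1 → 0
  0-1 → 1 (borrow)
  0-1-1 → 0 (borrow)
  1-0-1 → 0
  1-0 → 1
  0-0 → 0
  1-1 → 0
  0-1 → 1 (borrow)
  0-1-1 → 0 (borrow)
  0-1-1 → 0 (borrow)
  0-0-1 → 1 (borrow)
  1-0-1 → 0
  1-0 → 1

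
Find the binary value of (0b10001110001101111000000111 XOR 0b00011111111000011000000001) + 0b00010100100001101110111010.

First 0b10001110001101111000000111 XOR 0b00011111111000011000000001 = 0b10010001110101100000000110.
Add column by column in base 2, right to left:
  0+0 = 0
  1+1 = 0 carry 1
  1+0+1 = 0 carry 1
  0+1+1 = 0 carry 1
  0+1+1 = 0 carry 1
  0+1+1 = 0 carry 1
  0+0+1 = 1
  0+1 = 1
  0+1 = 1
  0+1 = 1
  0+0 = 0
  1+1 = 0 carry 1
  1+1+1 = 1 carry 1
  0+0+1 = 1
  1+0 = 1
  0+0 = 0
  1+0 = 1
  1+1 = 0 carry 1
  1+0+1 = 0 carry 1
  0+0+1 = 1
  0+1 = 1
  0+0 = 0
  1+1 = 0 carry 1
  0+0+1 = 1
  0+0 = 0
  1+0 = 1

0b10100110010111001111000000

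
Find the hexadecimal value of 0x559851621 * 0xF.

Multiply each base-16 digit by 15, carrying:
  1×15 = 15 → write F
  2×15 = 30 → write E carry 1
  6×15+1 = 91 → write B carry 5
  1×15+5 = 20 → write 4 carry 1
  5×15+1 = 76 → write C carry 4
  8×15+4 = 124 → write C carry 7
  9×15+7 = 142 → write E carry 8
  5×15+8 = 83 → write 3 carry 5
  5×15+5 = 80 → write 0 carry 5
  remaining carry: 5

0x503ECC4BEF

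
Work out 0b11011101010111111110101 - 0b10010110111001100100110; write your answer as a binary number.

Subtract column by column in base 2:
  1-0 → 1
  0-1 → 1 (borrow)
  1-1-1 → 1 (borrow)
  0-0-1 → 1 (borrow)
  1-0-1 → 0
  1-1 → 0
  1-0 → 1
  1-0 → 1
  1-1 → 0
  1-1 → 0
  1-0 → 1
  1-0 → 1
  0-1 → 1 (borrow)
  1-1-1 → 1 (borrow)
  0-1-1 → 0 (borrow)
  1-0-1 → 0
  0-1 → 1 (borrow)
  1-1-1 → 1 (borrow)
  1-0-1 → 0
  1-1 → 0
  0-0 → 0
  1-0 → 1
  1-1 → 0

0b1000110011110011001111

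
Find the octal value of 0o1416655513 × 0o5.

0o7512144167

Multiply each base-8 digit by 5, carrying:
  3×5 = 15 → write 7 carry 1
  1×5+1 = 6 → write 6
  5×5 = 25 → write 1 carry 3
  5×5+3 = 28 → write 4 carry 3
  5×5+3 = 28 → write 4 carry 3
  6×5+3 = 33 → write 1 carry 4
  6×5+4 = 34 → write 2 carry 4
  1×5+4 = 9 → write 1 carry 1
  4×5+1 = 21 → write 5 carry 2
  1×5+2 = 7 → write 7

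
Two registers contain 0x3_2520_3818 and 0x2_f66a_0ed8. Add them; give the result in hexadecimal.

0x61b8a46f0

Add column by column in base 16, right to left:
  8+8 = 0 carry 1
  1+d+1 = f
  8+e = 6 carry 1
  3+0+1 = 4
  0+a = a
  2+6 = 8
  5+6 = b
  2+f = 1 carry 1
  3+2+1 = 6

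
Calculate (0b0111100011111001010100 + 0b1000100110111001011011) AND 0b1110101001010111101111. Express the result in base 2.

0b1000010010101111

Add column by column in base 2, right to left:
  0+1 = 1
  0+1 = 1
  1+0 = 1
  0+1 = 1
  1+1 = 0 carry 1
  0+0+1 = 1
  1+1 = 0 carry 1
  0+0+1 = 1
  0+0 = 0
  1+1 = 0 carry 1
  1+1+1 = 1 carry 1
  1+1+1 = 1 carry 1
  1+0+1 = 0 carry 1
  1+1+1 = 1 carry 1
  0+1+1 = 0 carry 1
  0+0+1 = 1
  0+0 = 0
  1+1 = 0 carry 1
  1+0+1 = 0 carry 1
  1+0+1 = 0 carry 1
  1+0+1 = 0 carry 1
  0+1+1 = 0 carry 1
  final carry 1
Sum = 0b10000001010110010101111; now AND with 0b1110101001010111101111:
  10000001010110010101111
& 01110101001010111101111
= 00000001000010010101111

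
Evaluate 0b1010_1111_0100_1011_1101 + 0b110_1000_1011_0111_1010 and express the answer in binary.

Add column by column in base 2, right to left:
  1+0 = 1
  0+1 = 1
  1+0 = 1
  1+1 = 0 carry 1
  1+1+1 = 1 carry 1
  1+1+1 = 1 carry 1
  0+1+1 = 0 carry 1
  1+0+1 = 0 carry 1
  0+1+1 = 0 carry 1
  0+1+1 = 0 carry 1
  1+0+1 = 0 carry 1
  0+1+1 = 0 carry 1
  1+0+1 = 0 carry 1
  1+0+1 = 0 carry 1
  1+0+1 = 0 carry 1
  1+1+1 = 1 carry 1
  0+0+1 = 1
  1+1 = 0 carry 1
  0+1+1 = 0 carry 1
  1+0+1 = 0 carry 1
  final carry 1

0b100011000000000110111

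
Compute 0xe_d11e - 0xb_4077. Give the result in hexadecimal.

Subtract column by column in base 16:
  e-7 → 7
  1-7 → a (borrow)
  1-0-1 → 0
  d-4 → 9
  e-b → 3

0x390a7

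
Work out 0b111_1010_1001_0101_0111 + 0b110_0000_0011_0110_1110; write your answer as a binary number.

0b11011010110011000101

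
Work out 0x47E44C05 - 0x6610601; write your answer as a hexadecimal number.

0x41834604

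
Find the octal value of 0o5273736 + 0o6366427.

Add column by column in base 8, right to left:
  6+7 = 5 carry 1
  3+2+1 = 6
  7+4 = 3 carry 1
  3+6+1 = 2 carry 1
  7+6+1 = 6 carry 1
  2+3+1 = 6
  5+6 = 3 carry 1
  final carry 1

0o13662365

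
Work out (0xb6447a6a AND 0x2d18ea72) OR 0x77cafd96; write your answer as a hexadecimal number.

0xb6447a6a AND 0x2d18ea72 = 0x24006a62.
Then OR with 0x77cafd96.

0x77cafff6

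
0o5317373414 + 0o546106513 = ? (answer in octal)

0o6065502127

Add column by column in base 8, right to left:
  4+3 = 7
  1+1 = 2
  4+5 = 1 carry 1
  3+6+1 = 2 carry 1
  7+0+1 = 0 carry 1
  3+1+1 = 5
  7+6 = 5 carry 1
  1+4+1 = 6
  3+5 = 0 carry 1
  5+0+1 = 6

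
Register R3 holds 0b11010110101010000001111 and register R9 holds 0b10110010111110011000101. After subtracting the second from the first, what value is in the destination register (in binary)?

0b100011101011101001010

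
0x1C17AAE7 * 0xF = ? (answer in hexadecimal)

Multiply each base-16 digit by 15, carrying:
  7×15 = 105 → write 9 carry 6
  E×15+6 = 216 → write 8 carry 13
  A×15+13 = 163 → write 3 carry 10
  A×15+10 = 160 → write 0 carry 10
  7×15+10 = 115 → write 3 carry 7
  1×15+7 = 22 → write 6 carry 1
  C×15+1 = 181 → write 5 carry 11
  1×15+11 = 26 → write A carry 1
  remaining carry: 1

0x1A5630389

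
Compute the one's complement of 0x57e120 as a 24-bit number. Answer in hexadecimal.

0xa81edf

Each hex digit d becomes f−d:
  5→a, 7→8, e→1, 1→e, 2→d, 0→f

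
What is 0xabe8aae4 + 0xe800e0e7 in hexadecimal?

0x193e98bcb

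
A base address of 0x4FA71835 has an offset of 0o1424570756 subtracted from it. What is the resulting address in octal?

0o10325023107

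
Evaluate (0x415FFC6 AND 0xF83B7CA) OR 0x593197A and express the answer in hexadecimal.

0x593BFFA

0x415FFC6 AND 0xF83B7CA = 0x401B7C2.
Then OR with 0x593197A.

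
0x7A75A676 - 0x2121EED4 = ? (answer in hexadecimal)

Subtract column by column in base 16:
  6-4 → 2
  7-D → A (borrow)
  6-E-1 → 7 (borrow)
  A-E-1 → B (borrow)
  5-1-1 → 3
  7-2 → 5
  A-1 → 9
  7-2 → 5

0x5953B7A2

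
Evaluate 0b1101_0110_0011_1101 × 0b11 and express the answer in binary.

0b101000001010110111

Multiply each base-2 digit by 3, carrying:
  1×3 = 3 → write 1 carry 1
  0×3+1 = 1 → write 1
  1×3 = 3 → write 1 carry 1
  1×3+1 = 4 → write 0 carry 2
  1×3+2 = 5 → write 1 carry 2
  1×3+2 = 5 → write 1 carry 2
  0×3+2 = 2 → write 0 carry 1
  0×3+1 = 1 → write 1
  0×3 = 0 → write 0
  1×3 = 3 → write 1 carry 1
  1×3+1 = 4 → write 0 carry 2
  0×3+2 = 2 → write 0 carry 1
  1×3+1 = 4 → write 0 carry 2
  0×3+2 = 2 → write 0 carry 1
  1×3+1 = 4 → write 0 carry 2
  1×3+2 = 5 → write 1 carry 2
  remaining carry: 10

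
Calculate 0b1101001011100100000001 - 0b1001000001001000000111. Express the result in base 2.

Subtract column by column in base 2:
  1-1 → 0
  0-1 → 1 (borrow)
  0-1-1 → 0 (borrow)
  0-0-1 → 1 (borrow)
  0-0-1 → 1 (borrow)
  0-0-1 → 1 (borrow)
  0-0-1 → 1 (borrow)
  0-0-1 → 1 (borrow)
  1-0-1 → 0
  0-1 → 1 (borrow)
  0-0-1 → 1 (borrow)
  1-0-1 → 0
  1-1 → 0
  1-0 → 1
  0-0 → 0
  1-0 → 1
  0-0 → 0
  0-0 → 0
  1-1 → 0
  0-0 → 0
  1-0 → 1
  1-1 → 0

0b100001010011011111010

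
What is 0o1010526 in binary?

Each octal digit is 3 bits: 1=001 0=000 1=001 0=000 5=101 2=010 6=110.

0b1000001000101010110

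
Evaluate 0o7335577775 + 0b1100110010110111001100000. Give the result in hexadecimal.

0o7335577775 = 0x3b76fffd in hexadecimal.
0b1100110010110111001100000 = 0x1996e60 in hexadecimal.
Add column by column in base 16, right to left:
  d+0 = d
  f+6 = 5 carry 1
  f+e+1 = e carry 1
  f+6+1 = 6 carry 1
  6+9+1 = 0 carry 1
  7+9+1 = 1 carry 1
  b+1+1 = d
  3+0 = 3

0x3d106e5d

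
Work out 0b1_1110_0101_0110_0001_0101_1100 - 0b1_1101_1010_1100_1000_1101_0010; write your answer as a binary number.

Subtract column by column in base 2:
  0-0 → 0
  0-1 → 1 (borrow)
  1-0-1 → 0
  1-0 → 1
  1-1 → 0
  0-0 → 0
  1-1 → 0
  0-1 → 1 (borrow)
  1-0-1 → 0
  0-0 → 0
  0-0 → 0
  0-1 → 1 (borrow)
  0-0-1 → 1 (borrow)
  1-0-1 → 0
  1-1 → 0
  0-1 → 1 (borrow)
  1-0-1 → 0
  0-1 → 1 (borrow)
  1-0-1 → 0
  0-1 → 1 (borrow)
  0-1-1 → 0 (borrow)
  1-0-1 → 0
  1-1 → 0
  1-1 → 0
  1-1 → 0

0b10101001100010001010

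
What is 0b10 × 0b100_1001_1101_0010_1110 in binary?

0b10010011101001011100

Multiply each base-2 digit by 2, carrying:
  0×2 = 0 → write 0
  1×2 = 2 → write 0 carry 1
  1×2+1 = 3 → write 1 carry 1
  1×2+1 = 3 → write 1 carry 1
  0×2+1 = 1 → write 1
  1×2 = 2 → write 0 carry 1
  0×2+1 = 1 → write 1
  0×2 = 0 → write 0
  1×2 = 2 → write 0 carry 1
  0×2+1 = 1 → write 1
  1×2 = 2 → write 0 carry 1
  1×2+1 = 3 → write 1 carry 1
  1×2+1 = 3 → write 1 carry 1
  0×2+1 = 1 → write 1
  0×2 = 0 → write 0
  1×2 = 2 → write 0 carry 1
  0×2+1 = 1 → write 1
  0×2 = 0 → write 0
  1×2 = 2 → write 0 carry 1
  remaining carry: 1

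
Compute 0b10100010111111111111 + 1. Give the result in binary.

The trailing 12 digits are 1 (max in base 2), so adding 1 cascades: they roll to 0 and the next digit up increments.

0b10100011000000000000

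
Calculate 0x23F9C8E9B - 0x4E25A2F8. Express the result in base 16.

0x1F176EBA3

Subtract column by column in base 16:
  B-8 → 3
  9-F → A (borrow)
  E-2-1 → B
  8-A → E (borrow)
  C-5-1 → 6
  9-2 → 7
  F-E → 1
  3-4 → F (borrow)
  2-0-1 → 1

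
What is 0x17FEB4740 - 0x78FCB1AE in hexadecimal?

Subtract column by column in base 16:
  0-E → 2 (borrow)
  4-A-1 → 9 (borrow)
  7-1-1 → 5
  4-B → 9 (borrow)
  B-C-1 → E (borrow)
  E-F-1 → E (borrow)
  F-8-1 → 6
  7-7 → 0
  1-0 → 1

0x106EE9592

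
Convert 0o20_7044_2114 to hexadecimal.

Each octal digit is 3 bits: 2=010 0=000 7=111 0=000 4=100 4=100 2=010 1=001 1=001 4=100.
Group the bits into nibbles: 0001 0000 1110 0010 0100 0100 0100 1100 → 10e2444c.

0x10e2444c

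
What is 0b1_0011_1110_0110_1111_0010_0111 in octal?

0o117467447

Group the bits in threes: 001 001 111 100 110 111 100 100 111 → 117467447.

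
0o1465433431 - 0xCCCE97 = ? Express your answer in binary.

0b1100000010010110100010000010

0o1465433431 = 0b1100110101100011011100011001 in binary.
0xCCCE97 = 0b110011001100111010010111 in binary.
Subtract column by column in base 2:
  1-1 → 0
  0-1 → 1 (borrow)
  0-1-1 → 0 (borrow)
  1-0-1 → 0
  1-1 → 0
  0-0 → 0
  0-0 → 0
  0-1 → 1 (borrow)
  1-0-1 → 0
  1-1 → 0
  1-1 → 0
  0-1 → 1 (borrow)
  1-0-1 → 0
  1-0 → 1
  0-1 → 1 (borrow)
  0-1-1 → 0 (borrow)
  0-0-1 → 1 (borrow)
  1-0-1 → 0
  1-1 → 0
  0-1 → 1 (borrow)
  1-0-1 → 0
  0-0 → 0
  1-1 → 0
  1-1 → 0
  0-0 → 0
  0-0 → 0
  1-0 → 1
  1-0 → 1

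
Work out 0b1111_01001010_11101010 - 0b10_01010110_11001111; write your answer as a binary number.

Subtract column by column in base 2:
  0-1 → 1 (borrow)
  1-1-1 → 1 (borrow)
  0-1-1 → 0 (borrow)
  1-1-1 → 1 (borrow)
  0-0-1 → 1 (borrow)
  1-0-1 → 0
  1-1 → 0
  1-1 → 0
  0-0 → 0
  1-1 → 0
  0-1 → 1 (borrow)
  1-0-1 → 0
  0-1 → 1 (borrow)
  0-0-1 → 1 (borrow)
  1-1-1 → 1 (borrow)
  0-0-1 → 1 (borrow)
  1-0-1 → 0
  1-1 → 0
  1-0 → 1
  1-0 → 1

0b11001111010000011011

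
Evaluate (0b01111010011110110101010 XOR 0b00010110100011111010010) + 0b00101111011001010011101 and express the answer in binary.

First 0b01111010011110110101010 XOR 0b00010110100011111010010 = 0b01101100111101001111000.
Add column by column in base 2, right to left:
  0+1 = 1
  0+0 = 0
  0+1 = 1
  1+1 = 0 carry 1
  1+1+1 = 1 carry 1
  1+0+1 = 0 carry 1
  1+0+1 = 0 carry 1
  0+1+1 = 0 carry 1
  0+0+1 = 1
  1+1 = 0 carry 1
  0+0+1 = 1
  1+0 = 1
  1+1 = 0 carry 1
  1+1+1 = 1 carry 1
  1+0+1 = 0 carry 1
  0+1+1 = 0 carry 1
  0+1+1 = 0 carry 1
  1+1+1 = 1 carry 1
  1+1+1 = 1 carry 1
  0+0+1 = 1
  1+1 = 0 carry 1
  1+0+1 = 0 carry 1
  final carry 1

0b10011100010110100010101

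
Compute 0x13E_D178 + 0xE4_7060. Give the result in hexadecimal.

Add column by column in base 16, right to left:
  8+0 = 8
  7+6 = D
  1+0 = 1
  D+7 = 4 carry 1
  E+4+1 = 3 carry 1
  3+E+1 = 2 carry 1
  1+0+1 = 2

0x22341D8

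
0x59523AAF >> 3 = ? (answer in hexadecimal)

0xB2A4755

3 bits is not a whole number of base-16 digits; in binary: 1011001010100100011101010101111 >> 3 = 1011001010100100011101010101.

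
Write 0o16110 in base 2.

0b1110001001000

Each octal digit is 3 bits: 1=001 6=110 1=001 1=001 0=000.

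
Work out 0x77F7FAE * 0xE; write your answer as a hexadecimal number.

0x68F8FB84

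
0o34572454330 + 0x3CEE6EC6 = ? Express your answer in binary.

0o34572454330 = 0b11100101111010100101100011011000 in binary.
0x3CEE6EC6 = 0b111100111011100110111011000110 in binary.
Add column by column in base 2, right to left:
  0+0 = 0
  0+1 = 1
  0+1 = 1
  1+0 = 1
  1+0 = 1
  0+0 = 0
  1+1 = 0 carry 1
  1+1+1 = 1 carry 1
  0+0+1 = 1
  0+1 = 1
  0+1 = 1
  1+1 = 0 carry 1
  1+0+1 = 0 carry 1
  0+1+1 = 0 carry 1
  1+1+1 = 1 carry 1
  0+0+1 = 1
  0+0 = 0
  1+1 = 0 carry 1
  0+1+1 = 0 carry 1
  1+1+1 = 1 carry 1
  0+0+1 = 1
  1+1 = 0 carry 1
  1+1+1 = 1 carry 1
  1+1+1 = 1 carry 1
  1+0+1 = 0 carry 1
  0+0+1 = 1
  1+1 = 0 carry 1
  0+1+1 = 0 carry 1
  0+1+1 = 0 carry 1
  1+1+1 = 1 carry 1
  1+0+1 = 0 carry 1
  1+0+1 = 0 carry 1
  final carry 1

0b100100010110110001100011110011110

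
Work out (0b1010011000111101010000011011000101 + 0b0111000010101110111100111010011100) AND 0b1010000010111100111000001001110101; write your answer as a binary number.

0b10101100001000000001100001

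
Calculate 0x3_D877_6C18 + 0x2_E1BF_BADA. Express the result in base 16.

0x6BA3726F2

Add column by column in base 16, right to left:
  8+A = 2 carry 1
  1+D+1 = F
  C+A = 6 carry 1
  6+B+1 = 2 carry 1
  7+F+1 = 7 carry 1
  7+B+1 = 3 carry 1
  8+1+1 = A
  D+E = B carry 1
  3+2+1 = 6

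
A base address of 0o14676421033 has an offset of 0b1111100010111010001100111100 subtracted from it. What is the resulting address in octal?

0o12733477337

0b1111100010111010001100111100 = 0o1742721474 in octal.
Subtract column by column in base 8:
  3-4 → 7 (borrow)
  3-7-1 → 3 (borrow)
  0-4-1 → 3 (borrow)
  1-1-1 → 7 (borrow)
  2-2-1 → 7 (borrow)
  4-7-1 → 4 (borrow)
  6-2-1 → 3
  7-4 → 3
  6-7 → 7 (borrow)
  4-1-1 → 2
  1-0 → 1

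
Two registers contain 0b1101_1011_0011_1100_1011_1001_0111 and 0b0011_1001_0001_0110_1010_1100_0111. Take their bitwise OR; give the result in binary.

0b1111101100111110101111010111

OR bit by bit (1 where either bit is 1):
  1101101100111100101110010111
| 0011100100010110101011000111
= 1111101100111110101111010111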